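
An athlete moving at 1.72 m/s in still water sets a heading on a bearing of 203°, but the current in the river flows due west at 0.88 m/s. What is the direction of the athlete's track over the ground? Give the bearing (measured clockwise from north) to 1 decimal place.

Taking east as x and north as y: velocity relative to the water = (-0.672, -1.583) m/s; the water relative to ground = (-0.880, 0.000) m/s.
Velocity relative to ground = (-0.672, -1.583) + (-0.880, 0.000) = (-1.552, -1.583) m/s.
Bearing = atan2(-1.55, -1.58) = 224.43° clockwise from north.

224.4°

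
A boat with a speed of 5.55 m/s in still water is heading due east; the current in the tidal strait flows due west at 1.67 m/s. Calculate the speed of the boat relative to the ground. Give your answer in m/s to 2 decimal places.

3.88 m/s

Taking east as x and north as y: velocity relative to the water = (5.550, 0.000) m/s; the water relative to ground = (-1.670, 0.000) m/s.
Velocity relative to ground = (5.550, 0.000) + (-1.670, 0.000) = (3.880, 0.000) m/s.
Speed = |(3.880, 0.000)| = 3.880 m/s.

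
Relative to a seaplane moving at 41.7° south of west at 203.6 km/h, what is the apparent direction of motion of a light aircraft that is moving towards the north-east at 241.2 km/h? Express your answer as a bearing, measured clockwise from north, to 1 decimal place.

Taking east as x and north as y: light aircraft velocity = (170.554, 170.554) km/h; seaplane velocity = (-152.016, -135.441) km/h.
Velocity of light aircraft relative to seaplane = (170.554, 170.554) − (-152.016, -135.441) = (322.570, 305.995) km/h.
Bearing = atan2(322.57, 306.00) = 46.51° clockwise from north.

046.5°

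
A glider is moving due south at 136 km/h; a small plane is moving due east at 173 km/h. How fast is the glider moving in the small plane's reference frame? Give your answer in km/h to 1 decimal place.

Taking east as x and north as y: glider velocity = (0.000, -136.000) km/h; small plane velocity = (173.000, 0.000) km/h.
Velocity of glider relative to small plane = (0.000, -136.000) − (173.000, 0.000) = (-173.000, -136.000) km/h.
Magnitude = |(-173.000, -136.000)| = 220.057 km/h.

220.1 km/h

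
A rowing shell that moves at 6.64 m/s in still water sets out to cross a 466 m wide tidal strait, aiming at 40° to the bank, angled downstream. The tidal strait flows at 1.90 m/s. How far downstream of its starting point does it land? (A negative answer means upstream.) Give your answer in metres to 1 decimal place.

Perpendicular speed = 4.268 m/s; crossing time = 466 / 4.268 = 109.182 s.
Net downstream speed = 6.987 m/s.
Drift = 6.987 × 109.182 = 762.803 m (downstream).

762.8 m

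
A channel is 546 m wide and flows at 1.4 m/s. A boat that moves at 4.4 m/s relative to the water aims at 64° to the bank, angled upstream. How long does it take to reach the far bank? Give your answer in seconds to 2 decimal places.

138.06 s

The component of the boat's velocity perpendicular to the bank is 4.4 × sin 64° = 3.955 m/s.
The current is parallel to the bank, so it does not affect the crossing time.
Time = 546 / 3.955 = 138.064 s.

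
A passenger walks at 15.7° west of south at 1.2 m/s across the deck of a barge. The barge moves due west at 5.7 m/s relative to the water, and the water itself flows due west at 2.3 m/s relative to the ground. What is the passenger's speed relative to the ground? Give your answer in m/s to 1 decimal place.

8.4 m/s

In east/north components (m/s): passenger relative to barge = (-0.325, -1.155); barge relative to water = (-5.700, 0.000); water relative to ground = (-2.300, 0.000).
Sum = (-8.325, -1.155) m/s.
Speed = |(-8.325, -1.155)| = 8.404 m/s.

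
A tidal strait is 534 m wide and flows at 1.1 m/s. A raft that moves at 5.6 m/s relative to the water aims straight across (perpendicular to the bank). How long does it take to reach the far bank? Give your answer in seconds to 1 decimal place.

The component of the raft's velocity perpendicular to the bank is 5.6 m/s.
Only the cross-stream component determines the crossing time; the current contributes nothing perpendicular to the bank.
Time = 534 / 5.600 = 95.357 s.

95.4 s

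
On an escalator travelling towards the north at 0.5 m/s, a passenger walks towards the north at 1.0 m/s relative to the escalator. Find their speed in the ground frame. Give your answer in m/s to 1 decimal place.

1.5 m/s

Taking east as x and north as y: escalator velocity = (0.000, 0.500) m/s; passenger velocity relative to escalator = (0.000, 1.000) m/s.
Velocity relative to ground = (0.000, 0.500) + (0.000, 1.000) = (0.000, 1.500) m/s.
Speed = |(0.000, 1.500)| = 1.500 m/s.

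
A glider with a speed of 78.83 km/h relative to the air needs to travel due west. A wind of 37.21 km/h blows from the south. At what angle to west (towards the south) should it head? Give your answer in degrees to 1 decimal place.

The wind pushes perpendicular to the desired track; the heading must have a component into the wind equal to 37.21 km/h: 78.83 sin θ = 37.21.
sin θ = 0.4720, so θ = 28.166°.

28.2°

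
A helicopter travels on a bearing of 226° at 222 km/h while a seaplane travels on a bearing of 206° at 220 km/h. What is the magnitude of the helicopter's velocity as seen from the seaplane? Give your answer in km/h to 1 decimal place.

76.8 km/h

Taking east as x and north as y: helicopter velocity = (-159.693, -154.214) km/h; seaplane velocity = (-96.442, -197.735) km/h.
Velocity of helicopter relative to seaplane = (-159.693, -154.214) − (-96.442, -197.735) = (-63.252, 43.521) km/h.
Magnitude = |(-63.252, 43.521)| = 76.778 km/h.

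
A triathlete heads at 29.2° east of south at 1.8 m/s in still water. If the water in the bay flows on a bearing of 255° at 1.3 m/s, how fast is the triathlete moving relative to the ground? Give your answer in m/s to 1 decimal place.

Taking east as x and north as y: velocity relative to the water = (0.878, -1.571) m/s; the water relative to ground = (-1.256, -0.336) m/s.
Velocity relative to ground = (0.878, -1.571) + (-1.256, -0.336) = (-0.378, -1.908) m/s.
Speed = |(-0.378, -1.908)| = 1.945 m/s.

1.9 m/s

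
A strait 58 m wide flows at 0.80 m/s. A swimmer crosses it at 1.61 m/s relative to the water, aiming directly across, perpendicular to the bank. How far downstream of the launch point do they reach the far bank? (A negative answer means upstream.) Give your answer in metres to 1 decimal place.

28.8 m

Perpendicular speed = 1.610 m/s; crossing time = 58 / 1.610 = 36.025 s.
Net downstream speed = 0.800 m/s.
Drift = 0.800 × 36.025 = 28.820 m (downstream).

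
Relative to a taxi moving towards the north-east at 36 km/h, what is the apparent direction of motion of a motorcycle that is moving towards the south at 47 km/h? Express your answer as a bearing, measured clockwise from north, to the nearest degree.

Taking east as x and north as y: motorcycle velocity = (0.000, -47.000) km/h; taxi velocity = (25.456, 25.456) km/h.
Velocity of motorcycle relative to taxi = (0.000, -47.000) − (25.456, 25.456) = (-25.456, -72.456) km/h.
Bearing = atan2(-25.46, -72.46) = 199.36° clockwise from north.

199°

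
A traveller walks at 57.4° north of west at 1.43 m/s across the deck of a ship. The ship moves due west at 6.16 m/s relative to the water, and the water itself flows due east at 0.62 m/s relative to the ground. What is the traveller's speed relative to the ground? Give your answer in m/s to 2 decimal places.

In east/north components (m/s): traveller relative to ship = (-0.770, 1.205); ship relative to water = (-6.160, 0.000); water relative to ground = (0.620, 0.000).
Sum = (-6.310, 1.205) m/s.
Speed = |(-6.310, 1.205)| = 6.424 m/s.

6.42 m/s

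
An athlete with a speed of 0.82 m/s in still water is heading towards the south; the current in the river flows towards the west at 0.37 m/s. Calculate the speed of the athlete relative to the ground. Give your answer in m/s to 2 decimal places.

Taking east as x and north as y: velocity relative to the water = (0.000, -0.820) m/s; the water relative to ground = (-0.370, 0.000) m/s.
Velocity relative to ground = (0.000, -0.820) + (-0.370, 0.000) = (-0.370, -0.820) m/s.
Speed = |(-0.370, -0.820)| = 0.900 m/s.

0.90 m/s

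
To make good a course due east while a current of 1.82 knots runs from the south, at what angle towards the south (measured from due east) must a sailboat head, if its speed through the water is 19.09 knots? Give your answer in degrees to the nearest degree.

The current pushes perpendicular to the desired track; the heading must have a component into the current equal to 1.82 knots: 19.09 sin θ = 1.82.
sin θ = 0.0953, so θ = 5.471°.

5°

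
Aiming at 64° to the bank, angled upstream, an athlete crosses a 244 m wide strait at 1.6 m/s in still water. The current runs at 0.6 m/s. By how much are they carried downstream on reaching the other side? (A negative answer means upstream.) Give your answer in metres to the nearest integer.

-17 m

Perpendicular speed = 1.438 m/s; crossing time = 244 / 1.438 = 169.672 s.
Net downstream speed = -0.101 m/s.
Drift = -0.101 × 169.672 = -17.204 m (upstream).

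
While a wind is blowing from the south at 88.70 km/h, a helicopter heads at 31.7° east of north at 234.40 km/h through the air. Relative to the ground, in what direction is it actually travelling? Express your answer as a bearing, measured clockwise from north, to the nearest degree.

023°

Taking east as x and north as y: velocity relative to the air = (123.171, 199.430) km/h; the air relative to ground = (0.000, 88.700) km/h.
Velocity relative to ground = (123.171, 199.430) + (0.000, 88.700) = (123.171, 288.130) km/h.
Bearing = atan2(123.17, 288.13) = 23.15° clockwise from north.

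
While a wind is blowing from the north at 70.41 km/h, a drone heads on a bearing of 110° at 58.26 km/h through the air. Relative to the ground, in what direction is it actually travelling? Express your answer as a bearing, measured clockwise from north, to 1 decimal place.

Taking east as x and north as y: velocity relative to the air = (54.746, -19.926) km/h; the air relative to ground = (0.000, -70.410) km/h.
Velocity relative to ground = (54.746, -19.926) + (0.000, -70.410) = (54.746, -90.336) km/h.
Bearing = atan2(54.75, -90.34) = 148.78° clockwise from north.

148.8°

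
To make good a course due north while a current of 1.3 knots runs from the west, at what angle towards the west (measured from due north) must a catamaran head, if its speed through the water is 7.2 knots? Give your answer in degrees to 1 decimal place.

10.4°

The current pushes perpendicular to the desired track; the heading must have a component into the current equal to 1.3 knots: 7.2 sin θ = 1.3.
sin θ = 0.1806, so θ = 10.402°.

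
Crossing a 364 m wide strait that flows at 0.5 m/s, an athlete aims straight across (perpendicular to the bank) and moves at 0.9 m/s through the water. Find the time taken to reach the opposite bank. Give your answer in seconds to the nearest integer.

The component of the athlete's velocity perpendicular to the bank is 0.9 m/s.
The current is parallel to the bank, so it does not affect the crossing time.
Time = 364 / 0.900 = 404.444 s.

404 s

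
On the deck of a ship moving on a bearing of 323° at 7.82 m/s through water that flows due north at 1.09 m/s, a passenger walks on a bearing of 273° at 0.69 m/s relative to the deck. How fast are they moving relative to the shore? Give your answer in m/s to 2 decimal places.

In east/north components (m/s): passenger relative to ship = (-0.689, 0.036); ship relative to water = (-4.706, 6.245); water relative to ground = (0.000, 1.090).
Sum = (-5.395, 7.371) m/s.
Speed = |(-5.395, 7.371)| = 9.135 m/s.

9.13 m/s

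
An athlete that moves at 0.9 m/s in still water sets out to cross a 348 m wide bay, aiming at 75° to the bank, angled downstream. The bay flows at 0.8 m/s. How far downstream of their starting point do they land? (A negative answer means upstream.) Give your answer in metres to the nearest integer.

413 m

Perpendicular speed = 0.869 m/s; crossing time = 348 / 0.869 = 400.307 s.
Net downstream speed = 1.033 m/s.
Drift = 1.033 × 400.307 = 413.492 m (downstream).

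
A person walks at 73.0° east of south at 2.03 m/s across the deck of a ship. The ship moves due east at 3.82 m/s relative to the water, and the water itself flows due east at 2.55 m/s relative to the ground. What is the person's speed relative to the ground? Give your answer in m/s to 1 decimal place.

8.3 m/s

In east/north components (m/s): person relative to ship = (1.941, -0.594); ship relative to water = (3.820, 0.000); water relative to ground = (2.550, 0.000).
Sum = (8.311, -0.594) m/s.
Speed = |(8.311, -0.594)| = 8.332 m/s.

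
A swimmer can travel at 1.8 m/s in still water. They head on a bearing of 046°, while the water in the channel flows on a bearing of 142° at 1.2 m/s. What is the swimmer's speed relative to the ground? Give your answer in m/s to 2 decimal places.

2.06 m/s

Taking east as x and north as y: velocity relative to the water = (1.295, 1.250) m/s; the water relative to ground = (0.739, -0.946) m/s.
Velocity relative to ground = (1.295, 1.250) + (0.739, -0.946) = (2.034, 0.305) m/s.
Speed = |(2.034, 0.305)| = 2.056 m/s.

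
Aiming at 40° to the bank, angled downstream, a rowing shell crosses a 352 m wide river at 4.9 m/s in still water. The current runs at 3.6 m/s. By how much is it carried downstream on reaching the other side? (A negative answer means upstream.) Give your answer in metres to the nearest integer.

Perpendicular speed = 3.150 m/s; crossing time = 352 / 3.150 = 111.758 s.
Net downstream speed = 7.354 m/s.
Drift = 7.354 × 111.758 = 821.826 m (downstream).

822 m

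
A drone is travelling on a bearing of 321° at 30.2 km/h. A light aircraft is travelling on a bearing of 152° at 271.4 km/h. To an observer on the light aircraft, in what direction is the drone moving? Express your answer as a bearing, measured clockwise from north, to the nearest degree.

331°

Taking east as x and north as y: drone velocity = (-19.005, 23.470) km/h; light aircraft velocity = (127.415, -239.632) km/h.
Velocity of drone relative to light aircraft = (-19.005, 23.470) − (127.415, -239.632) = (-146.420, 263.102) km/h.
Bearing = atan2(-146.42, 263.10) = 330.90° clockwise from north.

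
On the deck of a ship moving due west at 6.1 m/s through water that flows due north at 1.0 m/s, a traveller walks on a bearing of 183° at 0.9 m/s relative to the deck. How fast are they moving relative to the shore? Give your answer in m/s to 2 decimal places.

In east/north components (m/s): traveller relative to ship = (-0.047, -0.899); ship relative to water = (-6.100, 0.000); water relative to ground = (0.000, 1.000).
Sum = (-6.147, 0.101) m/s.
Speed = |(-6.147, 0.101)| = 6.148 m/s.

6.15 m/s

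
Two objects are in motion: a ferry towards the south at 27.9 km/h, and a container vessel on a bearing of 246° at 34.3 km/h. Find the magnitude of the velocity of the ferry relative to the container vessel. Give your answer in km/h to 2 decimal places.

34.30 km/h

Taking east as x and north as y: ferry velocity = (0.000, -27.900) km/h; container vessel velocity = (-31.335, -13.951) km/h.
Velocity of ferry relative to container vessel = (0.000, -27.900) − (-31.335, -13.951) = (31.335, -13.949) km/h.
Magnitude = |(31.335, -13.949)| = 34.299 km/h.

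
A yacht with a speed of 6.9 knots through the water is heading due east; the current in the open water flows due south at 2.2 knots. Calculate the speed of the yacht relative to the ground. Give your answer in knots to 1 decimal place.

7.2 knots

Taking east as x and north as y: velocity relative to the water = (6.900, 0.000) knots; the water relative to ground = (0.000, -2.200) knots.
Velocity relative to ground = (6.900, 0.000) + (0.000, -2.200) = (6.900, -2.200) knots.
Speed = |(6.900, -2.200)| = 7.242 knots.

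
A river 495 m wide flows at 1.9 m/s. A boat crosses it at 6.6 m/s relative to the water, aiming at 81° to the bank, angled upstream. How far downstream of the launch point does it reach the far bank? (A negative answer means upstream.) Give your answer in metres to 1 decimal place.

65.9 m

Perpendicular speed = 6.519 m/s; crossing time = 495 / 6.519 = 75.935 s.
Net downstream speed = 0.868 m/s.
Drift = 0.868 × 75.935 = 65.876 m (downstream).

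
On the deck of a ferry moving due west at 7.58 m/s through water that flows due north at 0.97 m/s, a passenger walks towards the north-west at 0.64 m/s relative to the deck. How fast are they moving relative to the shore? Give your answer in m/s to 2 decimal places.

In east/north components (m/s): passenger relative to ferry = (-0.453, 0.453); ferry relative to water = (-7.580, 0.000); water relative to ground = (0.000, 0.970).
Sum = (-8.033, 1.423) m/s.
Speed = |(-8.033, 1.423)| = 8.158 m/s.

8.16 m/s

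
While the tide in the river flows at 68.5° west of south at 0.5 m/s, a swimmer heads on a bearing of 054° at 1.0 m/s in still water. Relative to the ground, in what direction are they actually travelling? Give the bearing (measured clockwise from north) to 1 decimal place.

Taking east as x and north as y: velocity relative to the water = (0.809, 0.588) m/s; the water relative to ground = (-0.465, -0.183) m/s.
Velocity relative to ground = (0.809, 0.588) + (-0.465, -0.183) = (0.344, 0.405) m/s.
Bearing = atan2(0.34, 0.40) = 40.36° clockwise from north.

040.4°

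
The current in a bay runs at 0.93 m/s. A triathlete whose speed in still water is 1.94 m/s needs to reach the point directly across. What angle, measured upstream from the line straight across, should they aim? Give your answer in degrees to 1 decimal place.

28.6°

To cancel the current, the upstream component of the triathlete's velocity must equal the flow: 1.94 sin θ = 0.93.
sin θ = 0.93 / 1.94 = 0.4794.
θ = arcsin(0.4794) = 28.645°.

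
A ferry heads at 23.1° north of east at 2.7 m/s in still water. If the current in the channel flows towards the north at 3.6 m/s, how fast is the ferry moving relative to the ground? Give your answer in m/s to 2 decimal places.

5.28 m/s

Taking east as x and north as y: velocity relative to the water = (2.484, 1.059) m/s; the water relative to ground = (0.000, 3.600) m/s.
Velocity relative to ground = (2.484, 1.059) + (0.000, 3.600) = (2.484, 4.659) m/s.
Speed = |(2.484, 4.659)| = 5.280 m/s.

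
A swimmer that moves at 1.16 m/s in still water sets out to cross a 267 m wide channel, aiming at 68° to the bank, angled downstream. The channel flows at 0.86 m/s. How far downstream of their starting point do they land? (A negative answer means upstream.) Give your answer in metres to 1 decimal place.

Perpendicular speed = 1.076 m/s; crossing time = 267 / 1.076 = 248.249 s.
Net downstream speed = 1.295 m/s.
Drift = 1.295 × 248.249 = 321.369 m (downstream).

321.4 m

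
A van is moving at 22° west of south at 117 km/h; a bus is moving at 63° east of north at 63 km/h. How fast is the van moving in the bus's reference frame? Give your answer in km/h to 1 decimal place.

Taking east as x and north as y: van velocity = (-43.829, -108.481) km/h; bus velocity = (56.133, 28.601) km/h.
Velocity of van relative to bus = (-43.829, -108.481) − (56.133, 28.601) = (-99.962, -137.082) km/h.
Magnitude = |(-99.962, -137.082)| = 169.658 km/h.

169.7 km/h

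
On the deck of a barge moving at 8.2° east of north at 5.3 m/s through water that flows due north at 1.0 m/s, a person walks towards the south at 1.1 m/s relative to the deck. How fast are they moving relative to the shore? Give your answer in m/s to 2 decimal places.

5.20 m/s

In east/north components (m/s): person relative to barge = (0.000, -1.100); barge relative to water = (0.756, 5.246); water relative to ground = (0.000, 1.000).
Sum = (0.756, 5.146) m/s.
Speed = |(0.756, 5.146)| = 5.201 m/s.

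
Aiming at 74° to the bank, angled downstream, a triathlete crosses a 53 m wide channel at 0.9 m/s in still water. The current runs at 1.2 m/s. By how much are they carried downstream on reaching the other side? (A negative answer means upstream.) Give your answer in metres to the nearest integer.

89 m

Perpendicular speed = 0.865 m/s; crossing time = 53 / 0.865 = 61.262 s.
Net downstream speed = 1.448 m/s.
Drift = 1.448 × 61.262 = 88.712 m (downstream).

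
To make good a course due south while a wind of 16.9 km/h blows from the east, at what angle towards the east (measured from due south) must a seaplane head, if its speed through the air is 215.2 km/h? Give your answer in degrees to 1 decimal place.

The wind pushes perpendicular to the desired track; the heading must have a component into the wind equal to 16.9 km/h: 215.2 sin θ = 16.9.
sin θ = 0.0785, so θ = 4.504°.

4.5°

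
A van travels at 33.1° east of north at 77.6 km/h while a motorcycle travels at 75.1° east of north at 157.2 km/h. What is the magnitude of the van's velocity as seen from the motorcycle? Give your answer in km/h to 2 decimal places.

Taking east as x and north as y: van velocity = (42.378, 65.007) km/h; motorcycle velocity = (151.914, 40.421) km/h.
Velocity of van relative to motorcycle = (42.378, 65.007) − (151.914, 40.421) = (-109.537, 24.586) km/h.
Magnitude = |(-109.537, 24.586)| = 112.262 km/h.

112.26 km/h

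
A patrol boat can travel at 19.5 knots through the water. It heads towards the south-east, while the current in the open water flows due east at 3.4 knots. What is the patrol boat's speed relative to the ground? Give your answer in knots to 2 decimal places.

22.04 knots

Taking east as x and north as y: velocity relative to the water = (13.789, -13.789) knots; the water relative to ground = (3.400, 0.000) knots.
Velocity relative to ground = (13.789, -13.789) + (3.400, 0.000) = (17.189, -13.789) knots.
Speed = |(17.189, -13.789)| = 22.036 knots.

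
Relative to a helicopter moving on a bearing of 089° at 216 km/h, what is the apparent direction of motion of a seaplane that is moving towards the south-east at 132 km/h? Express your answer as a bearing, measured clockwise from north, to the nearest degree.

232°

Taking east as x and north as y: seaplane velocity = (93.338, -93.338) km/h; helicopter velocity = (215.967, 3.770) km/h.
Velocity of seaplane relative to helicopter = (93.338, -93.338) − (215.967, 3.770) = (-122.629, -97.108) km/h.
Bearing = atan2(-122.63, -97.11) = 231.62° clockwise from north.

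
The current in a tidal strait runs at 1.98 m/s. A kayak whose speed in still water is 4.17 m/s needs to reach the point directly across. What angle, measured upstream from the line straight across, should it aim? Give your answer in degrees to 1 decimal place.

28.3°

To cancel the current, the upstream component of the kayak's velocity must equal the flow: 4.17 sin θ = 1.98.
sin θ = 1.98 / 4.17 = 0.4748.
θ = arcsin(0.4748) = 28.348°.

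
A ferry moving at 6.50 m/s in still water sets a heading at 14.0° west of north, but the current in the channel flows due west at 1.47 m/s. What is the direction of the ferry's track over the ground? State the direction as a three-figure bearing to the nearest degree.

Taking east as x and north as y: velocity relative to the water = (-1.572, 6.307) m/s; the water relative to ground = (-1.470, 0.000) m/s.
Velocity relative to ground = (-1.572, 6.307) + (-1.470, 0.000) = (-3.042, 6.307) m/s.
Bearing = atan2(-3.04, 6.31) = 334.25° clockwise from north.

334°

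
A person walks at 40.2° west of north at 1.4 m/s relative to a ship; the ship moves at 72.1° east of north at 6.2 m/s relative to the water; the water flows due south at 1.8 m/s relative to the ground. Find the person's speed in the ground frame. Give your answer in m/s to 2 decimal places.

5.13 m/s

In east/north components (m/s): person relative to ship = (-0.904, 1.069); ship relative to water = (5.900, 1.906); water relative to ground = (0.000, -1.800).
Sum = (4.996, 1.175) m/s.
Speed = |(4.996, 1.175)| = 5.133 m/s.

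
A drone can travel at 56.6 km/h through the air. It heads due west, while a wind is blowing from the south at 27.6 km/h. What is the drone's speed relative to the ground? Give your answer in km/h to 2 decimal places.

Taking east as x and north as y: velocity relative to the air = (-56.600, 0.000) km/h; the air relative to ground = (0.000, 27.600) km/h.
Velocity relative to ground = (-56.600, 0.000) + (0.000, 27.600) = (-56.600, 27.600) km/h.
Speed = |(-56.600, 27.600)| = 62.971 km/h.

62.97 km/h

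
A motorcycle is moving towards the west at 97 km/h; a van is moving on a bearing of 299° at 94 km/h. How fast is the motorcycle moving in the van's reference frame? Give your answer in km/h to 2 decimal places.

Taking east as x and north as y: motorcycle velocity = (-97.000, 0.000) km/h; van velocity = (-82.214, 45.572) km/h.
Velocity of motorcycle relative to van = (-97.000, 0.000) − (-82.214, 45.572) = (-14.786, -45.572) km/h.
Magnitude = |(-14.786, -45.572)| = 47.911 km/h.

47.91 km/h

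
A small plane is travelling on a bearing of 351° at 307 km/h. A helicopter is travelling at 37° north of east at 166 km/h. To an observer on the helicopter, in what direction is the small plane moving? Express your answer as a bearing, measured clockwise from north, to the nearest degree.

318°

Taking east as x and north as y: small plane velocity = (-48.025, 303.220) km/h; helicopter velocity = (132.573, 99.901) km/h.
Velocity of small plane relative to helicopter = (-48.025, 303.220) − (132.573, 99.901) = (-180.599, 203.319) km/h.
Bearing = atan2(-180.60, 203.32) = 318.39° clockwise from north.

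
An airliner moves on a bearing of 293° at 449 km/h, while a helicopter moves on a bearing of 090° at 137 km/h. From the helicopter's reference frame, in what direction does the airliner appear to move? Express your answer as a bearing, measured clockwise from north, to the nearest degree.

288°

Taking east as x and north as y: airliner velocity = (-413.307, 175.438) km/h; helicopter velocity = (137.000, 0.000) km/h.
Velocity of airliner relative to helicopter = (-413.307, 175.438) − (137.000, 0.000) = (-550.307, 175.438) km/h.
Bearing = atan2(-550.31, 175.44) = 287.68° clockwise from north.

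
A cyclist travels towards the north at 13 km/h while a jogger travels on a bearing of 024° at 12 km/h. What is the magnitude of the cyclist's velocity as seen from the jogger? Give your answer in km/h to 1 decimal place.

5.3 km/h

Taking east as x and north as y: cyclist velocity = (0.000, 13.000) km/h; jogger velocity = (4.881, 10.963) km/h.
Velocity of cyclist relative to jogger = (0.000, 13.000) − (4.881, 10.963) = (-4.881, 2.037) km/h.
Magnitude = |(-4.881, 2.037)| = 5.289 km/h.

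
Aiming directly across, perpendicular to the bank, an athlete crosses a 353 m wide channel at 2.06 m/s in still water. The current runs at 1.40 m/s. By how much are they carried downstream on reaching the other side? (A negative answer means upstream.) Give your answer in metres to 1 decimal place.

Perpendicular speed = 2.060 m/s; crossing time = 353 / 2.060 = 171.359 s.
Net downstream speed = 1.400 m/s.
Drift = 1.400 × 171.359 = 239.903 m (downstream).

239.9 m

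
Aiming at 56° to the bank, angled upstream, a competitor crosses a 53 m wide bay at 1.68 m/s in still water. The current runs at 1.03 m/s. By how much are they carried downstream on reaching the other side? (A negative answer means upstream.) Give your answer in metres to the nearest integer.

Perpendicular speed = 1.393 m/s; crossing time = 53 / 1.393 = 38.053 s.
Net downstream speed = 0.091 m/s.
Drift = 0.091 × 38.053 = 3.446 m (downstream).

3 m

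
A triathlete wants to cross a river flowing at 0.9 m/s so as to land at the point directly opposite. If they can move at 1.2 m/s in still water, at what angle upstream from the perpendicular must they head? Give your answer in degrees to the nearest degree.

To cancel the current, the upstream component of the triathlete's velocity must equal the flow: 1.2 sin θ = 0.9.
sin θ = 0.9 / 1.2 = 0.7500.
θ = arcsin(0.7500) = 48.590°.

49°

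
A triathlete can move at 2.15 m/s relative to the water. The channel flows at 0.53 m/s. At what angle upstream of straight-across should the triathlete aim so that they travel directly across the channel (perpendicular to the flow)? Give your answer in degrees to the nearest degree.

To cancel the current, the upstream component of the triathlete's velocity must equal the flow: 2.15 sin θ = 0.53.
sin θ = 0.53 / 2.15 = 0.2465.
θ = arcsin(0.2465) = 14.271°.

14°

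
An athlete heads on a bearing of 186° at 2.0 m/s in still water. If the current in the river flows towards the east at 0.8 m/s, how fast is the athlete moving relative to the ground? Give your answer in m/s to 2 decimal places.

Taking east as x and north as y: velocity relative to the water = (-0.209, -1.989) m/s; the water relative to ground = (0.800, 0.000) m/s.
Velocity relative to ground = (-0.209, -1.989) + (0.800, 0.000) = (0.591, -1.989) m/s.
Speed = |(0.591, -1.989)| = 2.075 m/s.

2.07 m/s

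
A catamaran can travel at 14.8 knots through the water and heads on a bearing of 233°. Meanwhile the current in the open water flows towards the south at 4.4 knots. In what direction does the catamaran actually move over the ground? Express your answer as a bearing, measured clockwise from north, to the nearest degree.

222°

Taking east as x and north as y: velocity relative to the water = (-11.820, -8.907) knots; the water relative to ground = (0.000, -4.400) knots.
Velocity relative to ground = (-11.820, -8.907) + (0.000, -4.400) = (-11.820, -13.307) knots.
Bearing = atan2(-11.82, -13.31) = 221.61° clockwise from north.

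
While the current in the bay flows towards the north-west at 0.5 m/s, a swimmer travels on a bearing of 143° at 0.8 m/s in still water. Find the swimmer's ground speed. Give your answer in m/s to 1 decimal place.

Taking east as x and north as y: velocity relative to the water = (0.481, -0.639) m/s; the water relative to ground = (-0.354, 0.354) m/s.
Velocity relative to ground = (0.481, -0.639) + (-0.354, 0.354) = (0.128, -0.285) m/s.
Speed = |(0.128, -0.285)| = 0.313 m/s.

0.3 m/s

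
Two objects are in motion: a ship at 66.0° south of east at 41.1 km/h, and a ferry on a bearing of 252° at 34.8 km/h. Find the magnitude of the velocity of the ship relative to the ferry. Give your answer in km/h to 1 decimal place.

56.6 km/h

Taking east as x and north as y: ship velocity = (16.717, -37.547) km/h; ferry velocity = (-33.097, -10.754) km/h.
Velocity of ship relative to ferry = (16.717, -37.547) − (-33.097, -10.754) = (49.814, -26.793) km/h.
Magnitude = |(49.814, -26.793)| = 56.562 km/h.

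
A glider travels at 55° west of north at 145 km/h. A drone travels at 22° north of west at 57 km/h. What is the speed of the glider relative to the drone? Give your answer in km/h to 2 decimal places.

Taking east as x and north as y: glider velocity = (-118.777, 83.169) km/h; drone velocity = (-52.849, 21.353) km/h.
Velocity of glider relative to drone = (-118.777, 83.169) − (-52.849, 21.353) = (-65.928, 61.816) km/h.
Magnitude = |(-65.928, 61.816)| = 90.375 km/h.

90.38 km/h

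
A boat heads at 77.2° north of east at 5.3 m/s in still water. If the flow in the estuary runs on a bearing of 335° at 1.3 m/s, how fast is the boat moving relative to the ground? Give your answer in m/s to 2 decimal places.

Taking east as x and north as y: velocity relative to the water = (1.174, 5.168) m/s; the water relative to ground = (-0.549, 1.178) m/s.
Velocity relative to ground = (1.174, 5.168) + (-0.549, 1.178) = (0.625, 6.346) m/s.
Speed = |(0.625, 6.346)| = 6.377 m/s.

6.38 m/s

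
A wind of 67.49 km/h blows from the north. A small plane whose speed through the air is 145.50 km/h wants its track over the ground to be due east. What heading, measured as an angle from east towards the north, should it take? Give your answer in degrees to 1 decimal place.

The wind pushes perpendicular to the desired track; the heading must have a component into the wind equal to 67.49 km/h: 145.50 sin θ = 67.49.
sin θ = 0.4638, so θ = 27.636°.

27.6°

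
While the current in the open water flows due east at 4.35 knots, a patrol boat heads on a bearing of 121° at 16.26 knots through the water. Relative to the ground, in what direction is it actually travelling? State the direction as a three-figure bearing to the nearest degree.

115°

Taking east as x and north as y: velocity relative to the water = (13.938, -8.375) knots; the water relative to ground = (4.350, 0.000) knots.
Velocity relative to ground = (13.938, -8.375) + (4.350, 0.000) = (18.288, -8.375) knots.
Bearing = atan2(18.29, -8.37) = 114.60° clockwise from north.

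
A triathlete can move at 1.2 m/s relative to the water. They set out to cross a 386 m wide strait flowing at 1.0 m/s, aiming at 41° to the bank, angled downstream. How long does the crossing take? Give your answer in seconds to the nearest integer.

The component of the triathlete's velocity perpendicular to the bank is 1.2 × sin 41° = 0.787 m/s.
Only the cross-stream component determines the crossing time; the current contributes nothing perpendicular to the bank.
Time = 386 / 0.787 = 490.301 s.

490 s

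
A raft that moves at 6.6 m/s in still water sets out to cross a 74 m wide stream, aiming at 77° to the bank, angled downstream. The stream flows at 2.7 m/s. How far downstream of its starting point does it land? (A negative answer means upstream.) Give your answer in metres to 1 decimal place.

Perpendicular speed = 6.431 m/s; crossing time = 74 / 6.431 = 11.507 s.
Net downstream speed = 4.185 m/s.
Drift = 4.185 × 11.507 = 48.153 m (downstream).

48.2 m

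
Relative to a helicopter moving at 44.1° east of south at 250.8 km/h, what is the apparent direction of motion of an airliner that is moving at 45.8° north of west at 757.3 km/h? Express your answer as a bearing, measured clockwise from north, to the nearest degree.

Taking east as x and north as y: airliner velocity = (-527.963, 542.916) km/h; helicopter velocity = (174.535, -180.106) km/h.
Velocity of airliner relative to helicopter = (-527.963, 542.916) − (174.535, -180.106) = (-702.498, 723.022) km/h.
Bearing = atan2(-702.50, 723.02) = 315.82° clockwise from north.

316°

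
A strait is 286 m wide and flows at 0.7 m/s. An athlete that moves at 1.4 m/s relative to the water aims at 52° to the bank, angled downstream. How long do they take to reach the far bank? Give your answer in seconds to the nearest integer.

259 s

The component of the athlete's velocity perpendicular to the bank is 1.4 × sin 52° = 1.103 m/s.
Only the cross-stream component determines the crossing time; the current contributes nothing perpendicular to the bank.
Time = 286 / 1.103 = 259.242 s.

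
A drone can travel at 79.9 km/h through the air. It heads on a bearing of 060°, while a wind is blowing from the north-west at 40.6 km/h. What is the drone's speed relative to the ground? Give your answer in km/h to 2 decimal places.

98.55 km/h

Taking east as x and north as y: velocity relative to the air = (69.195, 39.950) km/h; the air relative to ground = (28.709, -28.709) km/h.
Velocity relative to ground = (69.195, 39.950) + (28.709, -28.709) = (97.904, 11.241) km/h.
Speed = |(97.904, 11.241)| = 98.547 km/h.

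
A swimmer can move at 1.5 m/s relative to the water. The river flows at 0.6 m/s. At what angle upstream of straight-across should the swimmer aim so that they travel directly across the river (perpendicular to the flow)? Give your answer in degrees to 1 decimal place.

To cancel the current, the upstream component of the swimmer's velocity must equal the flow: 1.5 sin θ = 0.6.
sin θ = 0.6 / 1.5 = 0.4000.
θ = arcsin(0.4000) = 23.578°.

23.6°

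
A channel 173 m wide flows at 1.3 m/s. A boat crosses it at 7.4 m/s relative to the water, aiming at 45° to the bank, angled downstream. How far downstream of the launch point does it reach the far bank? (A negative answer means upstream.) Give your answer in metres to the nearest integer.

Perpendicular speed = 5.233 m/s; crossing time = 173 / 5.233 = 33.062 s.
Net downstream speed = 6.533 m/s.
Drift = 6.533 × 33.062 = 215.981 m (downstream).

216 m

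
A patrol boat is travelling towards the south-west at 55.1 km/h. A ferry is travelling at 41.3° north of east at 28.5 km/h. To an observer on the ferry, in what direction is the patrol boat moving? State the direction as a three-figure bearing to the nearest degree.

Taking east as x and north as y: patrol boat velocity = (-38.962, -38.962) km/h; ferry velocity = (21.411, 18.810) km/h.
Velocity of patrol boat relative to ferry = (-38.962, -38.962) − (21.411, 18.810) = (-60.373, -57.772) km/h.
Bearing = atan2(-60.37, -57.77) = 226.26° clockwise from north.

226°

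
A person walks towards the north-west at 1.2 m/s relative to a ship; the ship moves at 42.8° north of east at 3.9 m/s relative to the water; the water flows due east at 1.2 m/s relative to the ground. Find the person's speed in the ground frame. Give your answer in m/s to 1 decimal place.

In east/north components (m/s): person relative to ship = (-0.849, 0.849); ship relative to water = (2.862, 2.650); water relative to ground = (1.200, 0.000).
Sum = (3.213, 3.498) m/s.
Speed = |(3.213, 3.498)| = 4.750 m/s.

4.7 m/s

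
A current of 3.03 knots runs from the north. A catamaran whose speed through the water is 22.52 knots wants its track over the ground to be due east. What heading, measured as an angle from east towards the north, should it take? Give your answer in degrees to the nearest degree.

8°

The current pushes perpendicular to the desired track; the heading must have a component into the current equal to 3.03 knots: 22.52 sin θ = 3.03.
sin θ = 0.1345, so θ = 7.732°.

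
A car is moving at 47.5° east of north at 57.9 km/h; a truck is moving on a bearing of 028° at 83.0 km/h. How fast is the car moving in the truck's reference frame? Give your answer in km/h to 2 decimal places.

34.37 km/h

Taking east as x and north as y: car velocity = (42.688, 39.117) km/h; truck velocity = (38.966, 73.285) km/h.
Velocity of car relative to truck = (42.688, 39.117) − (38.966, 73.285) = (3.722, -34.168) km/h.
Magnitude = |(3.722, -34.168)| = 34.370 km/h.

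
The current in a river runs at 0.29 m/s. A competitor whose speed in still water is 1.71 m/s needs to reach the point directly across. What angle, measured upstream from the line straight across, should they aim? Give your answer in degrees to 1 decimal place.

To cancel the current, the upstream component of the competitor's velocity must equal the flow: 1.71 sin θ = 0.29.
sin θ = 0.29 / 1.71 = 0.1696.
θ = arcsin(0.1696) = 9.764°.

9.8°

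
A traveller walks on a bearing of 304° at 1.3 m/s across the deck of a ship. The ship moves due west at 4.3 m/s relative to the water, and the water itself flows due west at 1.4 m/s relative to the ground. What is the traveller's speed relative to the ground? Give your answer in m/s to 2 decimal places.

In east/north components (m/s): traveller relative to ship = (-1.078, 0.727); ship relative to water = (-4.300, 0.000); water relative to ground = (-1.400, 0.000).
Sum = (-6.778, 0.727) m/s.
Speed = |(-6.778, 0.727)| = 6.817 m/s.

6.82 m/s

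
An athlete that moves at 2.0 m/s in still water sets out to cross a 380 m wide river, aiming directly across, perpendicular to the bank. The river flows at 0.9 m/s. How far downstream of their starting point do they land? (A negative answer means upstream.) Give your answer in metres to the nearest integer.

Perpendicular speed = 2.000 m/s; crossing time = 380 / 2.000 = 190.000 s.
Net downstream speed = 0.900 m/s.
Drift = 0.900 × 190.000 = 171.000 m (downstream).

171 m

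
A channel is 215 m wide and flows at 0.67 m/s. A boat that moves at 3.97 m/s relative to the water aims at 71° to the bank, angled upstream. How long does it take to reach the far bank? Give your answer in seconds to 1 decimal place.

57.3 s

The component of the boat's velocity perpendicular to the bank is 3.97 × sin 71° = 3.754 m/s.
The flow acts along the bank and has no component across it.
Time = 215 / 3.754 = 57.277 s.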